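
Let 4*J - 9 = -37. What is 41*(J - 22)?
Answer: -1189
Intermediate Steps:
J = -7 (J = 9/4 + (1/4)*(-37) = 9/4 - 37/4 = -7)
41*(J - 22) = 41*(-7 - 22) = 41*(-29) = -1189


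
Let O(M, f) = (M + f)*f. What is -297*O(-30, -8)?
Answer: -90288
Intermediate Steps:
O(M, f) = f*(M + f)
-297*O(-30, -8) = -(-2376)*(-30 - 8) = -(-2376)*(-38) = -297*304 = -90288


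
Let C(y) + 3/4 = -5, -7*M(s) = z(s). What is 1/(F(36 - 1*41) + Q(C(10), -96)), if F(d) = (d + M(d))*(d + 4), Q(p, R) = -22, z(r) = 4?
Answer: -7/115 ≈ -0.060870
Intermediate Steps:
M(s) = -4/7 (M(s) = -⅐*4 = -4/7)
C(y) = -23/4 (C(y) = -¾ - 5 = -23/4)
F(d) = (4 + d)*(-4/7 + d) (F(d) = (d - 4/7)*(d + 4) = (-4/7 + d)*(4 + d) = (4 + d)*(-4/7 + d))
1/(F(36 - 1*41) + Q(C(10), -96)) = 1/((-16/7 + (36 - 1*41)² + 24*(36 - 1*41)/7) - 22) = 1/((-16/7 + (36 - 41)² + 24*(36 - 41)/7) - 22) = 1/((-16/7 + (-5)² + (24/7)*(-5)) - 22) = 1/((-16/7 + 25 - 120/7) - 22) = 1/(39/7 - 22) = 1/(-115/7) = -7/115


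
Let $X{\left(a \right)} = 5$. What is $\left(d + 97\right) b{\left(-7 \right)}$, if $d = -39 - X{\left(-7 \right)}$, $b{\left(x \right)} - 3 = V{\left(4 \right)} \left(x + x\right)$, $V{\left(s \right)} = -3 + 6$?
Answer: $-2067$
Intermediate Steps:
$V{\left(s \right)} = 3$
$b{\left(x \right)} = 3 + 6 x$ ($b{\left(x \right)} = 3 + 3 \left(x + x\right) = 3 + 3 \cdot 2 x = 3 + 6 x$)
$d = -44$ ($d = -39 - 5 = -44$)
$\left(d + 97\right) b{\left(-7 \right)} = \left(-44 + 97\right) \left(3 + 6 \left(-7\right)\right) = 53 \left(3 - 42\right) = 53 \left(-39\right) = -2067$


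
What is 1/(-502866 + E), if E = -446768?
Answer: -1/949634 ≈ -1.0530e-6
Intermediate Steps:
1/(-502866 + E) = 1/(-502866 - 446768) = 1/(-949634) = -1/949634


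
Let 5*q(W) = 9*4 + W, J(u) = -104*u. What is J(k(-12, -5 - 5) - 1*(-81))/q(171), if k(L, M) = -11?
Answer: -36400/207 ≈ -175.85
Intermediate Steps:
q(W) = 36/5 + W/5 (q(W) = (9*4 + W)/5 = (36 + W)/5 = 36/5 + W/5)
J(k(-12, -5 - 5) - 1*(-81))/q(171) = (-104*(-11 - 1*(-81)))/(36/5 + (1/5)*171) = (-104*(-11 + 81))/(36/5 + 171/5) = (-104*70)/(207/5) = -7280*5/207 = -36400/207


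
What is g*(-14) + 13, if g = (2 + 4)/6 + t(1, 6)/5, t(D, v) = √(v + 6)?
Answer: -1 - 28*√3/5 ≈ -10.699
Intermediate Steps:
t(D, v) = √(6 + v)
g = 1 + 2*√3/5 (g = (2 + 4)/6 + √(6 + 6)/5 = 6*(⅙) + √12*(⅕) = 1 + (2*√3)*(⅕) = 1 + 2*√3/5 ≈ 1.6928)
g*(-14) + 13 = (1 + 2*√3/5)*(-14) + 13 = (-14 - 28*√3/5) + 13 = -1 - 28*√3/5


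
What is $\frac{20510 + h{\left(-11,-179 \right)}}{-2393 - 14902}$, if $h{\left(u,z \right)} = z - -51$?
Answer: $- \frac{6794}{5765} \approx -1.1785$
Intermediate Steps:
$h{\left(u,z \right)} = 51 + z$ ($h{\left(u,z \right)} = z + 51 = 51 + z$)
$\frac{20510 + h{\left(-11,-179 \right)}}{-2393 - 14902} = \frac{20510 + \left(51 - 179\right)}{-2393 - 14902} = \frac{20510 - 128}{-17295} = 20382 \left(- \frac{1}{17295}\right) = - \frac{6794}{5765}$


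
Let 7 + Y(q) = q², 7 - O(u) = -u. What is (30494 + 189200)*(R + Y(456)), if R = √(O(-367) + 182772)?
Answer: 45680753726 + 3954492*√563 ≈ 4.5775e+10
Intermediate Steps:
O(u) = 7 + u (O(u) = 7 - (-1)*u = 7 + u)
Y(q) = -7 + q²
R = 18*√563 (R = √((7 - 367) + 182772) = √(-360 + 182772) = √182412 = 18*√563 ≈ 427.10)
(30494 + 189200)*(R + Y(456)) = (30494 + 189200)*(18*√563 + (-7 + 456²)) = 219694*(18*√563 + (-7 + 207936)) = 219694*(18*√563 + 207929) = 219694*(207929 + 18*√563) = 45680753726 + 3954492*√563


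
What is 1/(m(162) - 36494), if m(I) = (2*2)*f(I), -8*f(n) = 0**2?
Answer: -1/36494 ≈ -2.7402e-5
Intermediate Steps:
f(n) = 0 (f(n) = -1/8*0**2 = -1/8*0 = 0)
m(I) = 0 (m(I) = (2*2)*0 = 4*0 = 0)
1/(m(162) - 36494) = 1/(0 - 36494) = 1/(-36494) = -1/36494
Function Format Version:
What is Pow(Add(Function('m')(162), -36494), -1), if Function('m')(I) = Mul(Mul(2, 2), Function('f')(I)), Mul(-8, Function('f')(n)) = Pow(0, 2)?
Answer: Rational(-1, 36494) ≈ -2.7402e-5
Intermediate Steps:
Function('f')(n) = 0 (Function('f')(n) = Mul(Rational(-1, 8), Pow(0, 2)) = Mul(Rational(-1, 8), 0) = 0)
Function('m')(I) = 0 (Function('m')(I) = Mul(Mul(2, 2), 0) = Mul(4, 0) = 0)
Pow(Add(Function('m')(162), -36494), -1) = Pow(Add(0, -36494), -1) = Pow(-36494, -1) = Rational(-1, 36494)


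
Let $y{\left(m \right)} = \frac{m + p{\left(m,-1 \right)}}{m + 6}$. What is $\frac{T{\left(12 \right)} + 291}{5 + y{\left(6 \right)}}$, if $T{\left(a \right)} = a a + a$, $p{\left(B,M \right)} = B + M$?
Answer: $\frac{5364}{71} \approx 75.549$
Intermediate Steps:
$y{\left(m \right)} = \frac{-1 + 2 m}{6 + m}$ ($y{\left(m \right)} = \frac{m + \left(m - 1\right)}{m + 6} = \frac{m + \left(-1 + m\right)}{6 + m} = \frac{-1 + 2 m}{6 + m}$)
$T{\left(a \right)} = a + a^{2}$ ($T{\left(a \right)} = a^{2} + a = a + a^{2}$)
$\frac{T{\left(12 \right)} + 291}{5 + y{\left(6 \right)}} = \frac{12 \left(1 + 12\right) + 291}{5 + \frac{-1 + 2 \cdot 6}{6 + 6}} = \frac{12 \cdot 13 + 291}{5 + \frac{-1 + 12}{12}} = \frac{156 + 291}{5 + \frac{1}{12} \cdot 11} = \frac{447}{5 + \frac{11}{12}} = \frac{447}{\frac{71}{12}} = 447 \cdot \frac{12}{71} = \frac{5364}{71}$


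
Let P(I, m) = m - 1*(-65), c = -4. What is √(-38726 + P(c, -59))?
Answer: 88*I*√5 ≈ 196.77*I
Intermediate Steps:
P(I, m) = 65 + m (P(I, m) = m + 65 = 65 + m)
√(-38726 + P(c, -59)) = √(-38726 + (65 - 59)) = √(-38726 + 6) = √(-38720) = 88*I*√5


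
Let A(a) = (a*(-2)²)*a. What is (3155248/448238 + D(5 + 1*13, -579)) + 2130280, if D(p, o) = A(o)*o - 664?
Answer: -173532771718636/224119 ≈ -7.7429e+8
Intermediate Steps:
A(a) = 4*a² (A(a) = (a*4)*a = (4*a)*a = 4*a²)
D(p, o) = -664 + 4*o³ (D(p, o) = (4*o²)*o - 664 = 4*o³ - 664 = -664 + 4*o³)
(3155248/448238 + D(5 + 1*13, -579)) + 2130280 = (3155248/448238 + (-664 + 4*(-579)³)) + 2130280 = (3155248*(1/448238) + (-664 + 4*(-194104539))) + 2130280 = (1577624/224119 + (-664 - 776418156)) + 2130280 = (1577624/224119 - 776418820) + 2130280 = -174010207941956/224119 + 2130280 = -173532771718636/224119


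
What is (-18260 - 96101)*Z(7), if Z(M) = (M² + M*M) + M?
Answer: -12007905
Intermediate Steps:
Z(M) = M + 2*M² (Z(M) = (M² + M²) + M = 2*M² + M = M + 2*M²)
(-18260 - 96101)*Z(7) = (-18260 - 96101)*(7*(1 + 2*7)) = -800527*(1 + 14) = -800527*15 = -114361*105 = -12007905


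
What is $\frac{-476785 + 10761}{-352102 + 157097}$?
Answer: $\frac{466024}{195005} \approx 2.3898$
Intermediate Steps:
$\frac{-476785 + 10761}{-352102 + 157097} = - \frac{466024}{-195005} = \left(-466024\right) \left(- \frac{1}{195005}\right) = \frac{466024}{195005}$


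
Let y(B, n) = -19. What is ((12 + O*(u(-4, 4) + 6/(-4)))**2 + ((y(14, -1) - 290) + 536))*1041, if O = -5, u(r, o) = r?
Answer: 7442109/4 ≈ 1.8605e+6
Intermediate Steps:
((12 + O*(u(-4, 4) + 6/(-4)))**2 + ((y(14, -1) - 290) + 536))*1041 = ((12 - 5*(-4 + 6/(-4)))**2 + ((-19 - 290) + 536))*1041 = ((12 - 5*(-4 + 6*(-1/4)))**2 + (-309 + 536))*1041 = ((12 - 5*(-4 - 3/2))**2 + 227)*1041 = ((12 - 5*(-11/2))**2 + 227)*1041 = ((12 + 55/2)**2 + 227)*1041 = ((79/2)**2 + 227)*1041 = (6241/4 + 227)*1041 = (7149/4)*1041 = 7442109/4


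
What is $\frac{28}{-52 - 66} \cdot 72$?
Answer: $- \frac{1008}{59} \approx -17.085$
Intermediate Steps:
$\frac{28}{-52 - 66} \cdot 72 = \frac{28}{-118} \cdot 72 = 28 \left(- \frac{1}{118}\right) 72 = \left(- \frac{14}{59}\right) 72 = - \frac{1008}{59}$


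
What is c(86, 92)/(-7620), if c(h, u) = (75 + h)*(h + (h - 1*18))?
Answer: -12397/3810 ≈ -3.2538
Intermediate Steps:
c(h, u) = (-18 + 2*h)*(75 + h) (c(h, u) = (75 + h)*(h + (h - 18)) = (75 + h)*(h + (-18 + h)) = (75 + h)*(-18 + 2*h) = (-18 + 2*h)*(75 + h))
c(86, 92)/(-7620) = (-1350 + 2*86² + 132*86)/(-7620) = (-1350 + 2*7396 + 11352)*(-1/7620) = (-1350 + 14792 + 11352)*(-1/7620) = 24794*(-1/7620) = -12397/3810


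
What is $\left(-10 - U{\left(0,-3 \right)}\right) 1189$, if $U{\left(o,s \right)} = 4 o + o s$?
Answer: $-11890$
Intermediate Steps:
$\left(-10 - U{\left(0,-3 \right)}\right) 1189 = \left(-10 - 0 \left(4 - 3\right)\right) 1189 = \left(-10 - 0 \cdot 1\right) 1189 = \left(-10 - 0\right) 1189 = \left(-10 + 0\right) 1189 = \left(-10\right) 1189 = -11890$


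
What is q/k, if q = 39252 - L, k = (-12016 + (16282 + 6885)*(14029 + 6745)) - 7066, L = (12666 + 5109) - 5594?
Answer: 27071/481252176 ≈ 5.6251e-5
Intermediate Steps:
L = 12181 (L = 17775 - 5594 = 12181)
k = 481252176 (k = (-12016 + 23167*20774) - 7066 = (-12016 + 481271258) - 7066 = 481259242 - 7066 = 481252176)
q = 27071 (q = 39252 - 1*12181 = 39252 - 12181 = 27071)
q/k = 27071/481252176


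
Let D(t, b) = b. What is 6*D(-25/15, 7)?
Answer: 42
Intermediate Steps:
6*D(-25/15, 7) = 6*7 = 42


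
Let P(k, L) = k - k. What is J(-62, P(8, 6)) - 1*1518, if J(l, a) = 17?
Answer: -1501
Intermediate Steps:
P(k, L) = 0
J(-62, P(8, 6)) - 1*1518 = 17 - 1*1518 = 17 - 1518 = -1501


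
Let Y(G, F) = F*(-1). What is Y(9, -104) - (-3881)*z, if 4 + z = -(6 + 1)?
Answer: -42587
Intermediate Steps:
z = -11 (z = -4 - (6 + 1) = -4 - 1*7 = -4 - 7 = -11)
Y(G, F) = -F
Y(9, -104) - (-3881)*z = -1*(-104) - (-3881)*(-11) = 104 - 1*42691 = 104 - 42691 = -42587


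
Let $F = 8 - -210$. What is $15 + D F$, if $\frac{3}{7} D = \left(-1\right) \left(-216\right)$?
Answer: $109887$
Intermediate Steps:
$D = 504$ ($D = \frac{7 \left(\left(-1\right) \left(-216\right)\right)}{3} = \frac{7}{3} \cdot 216 = 504$)
$F = 218$ ($F = 8 + 210 = 218$)
$15 + D F = 15 + 504 \cdot 218 = 15 + 109872 = 109887$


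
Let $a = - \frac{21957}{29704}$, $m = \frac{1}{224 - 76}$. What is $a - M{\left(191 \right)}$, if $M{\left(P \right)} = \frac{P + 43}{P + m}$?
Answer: $- \frac{183267929}{93300264} \approx -1.9643$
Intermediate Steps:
$m = \frac{1}{148} \approx 0.0067568$
$a = - \frac{21957}{29704}$ ($a = \left(-21957\right) \frac{1}{29704} = - \frac{21957}{29704} \approx -0.73919$)
$M{\left(P \right)} = \frac{43 + P}{\frac{1}{148} + P}$ ($M{\left(P \right)} = \frac{P + 43}{P + \frac{1}{148}} = \frac{43 + P}{\frac{1}{148} + P}$)
$a - M{\left(191 \right)} = - \frac{21957}{29704} - \frac{148 \left(43 + 191\right)}{1 + 148 \cdot 191} = - \frac{21957}{29704} - 148 \frac{1}{1 + 28268} \cdot 234 = - \frac{21957}{29704} - 148 \cdot \frac{1}{28269} \cdot 234 = - \frac{21957}{29704} - \frac{3848}{3141} = - \frac{183267929}{93300264}$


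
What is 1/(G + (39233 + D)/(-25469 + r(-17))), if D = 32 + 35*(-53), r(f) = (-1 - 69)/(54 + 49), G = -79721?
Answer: -874459/69714030349 ≈ -1.2544e-5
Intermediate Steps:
r(f) = -70/103
D = -1823 (D = 32 - 1855 = -1823)
1/(G + (39233 + D)/(-25469 + r(-17))) = 1/(-79721 + (39233 - 1823)/(-25469 - 70/103)) = 1/(-79721 + 37410/(-2623377/103)) = 1/(-79721 + 37410*(-103/2623377)) = 1/(-79721 - 1284410/874459) = 1/(-69714030349/874459) = -874459/69714030349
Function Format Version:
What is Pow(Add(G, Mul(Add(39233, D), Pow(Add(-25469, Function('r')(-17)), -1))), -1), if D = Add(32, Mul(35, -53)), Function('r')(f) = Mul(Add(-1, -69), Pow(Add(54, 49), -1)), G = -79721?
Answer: Rational(-874459, 69714030349) ≈ -1.2544e-5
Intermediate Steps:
Function('r')(f) = Rational(-70, 103) (Function('r')(f) = Mul(-70, Pow(103, -1)) = Mul(-70, Rational(1, 103)) = Rational(-70, 103))
D = -1823 (D = Add(32, -1855) = -1823)
Pow(Add(G, Mul(Add(39233, D), Pow(Add(-25469, Function('r')(-17)), -1))), -1) = Pow(Add(-79721, Mul(Add(39233, -1823), Pow(Add(-25469, Rational(-70, 103)), -1))), -1) = Pow(Add(-79721, Mul(37410, Pow(Rational(-2623377, 103), -1))), -1) = Pow(Add(-79721, Mul(37410, Rational(-103, 2623377))), -1) = Pow(Add(-79721, Rational(-1284410, 874459)), -1) = Pow(Rational(-69714030349, 874459), -1) = Rational(-874459, 69714030349)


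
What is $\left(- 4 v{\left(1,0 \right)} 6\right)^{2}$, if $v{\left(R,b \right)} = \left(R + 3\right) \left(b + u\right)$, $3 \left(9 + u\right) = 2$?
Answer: $640000$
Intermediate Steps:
$u = - \frac{25}{3}$ ($u = -9 + \frac{1}{3} \cdot 2 = -9 + \frac{2}{3} = - \frac{25}{3} \approx -8.3333$)
$v{\left(R,b \right)} = \left(3 + R\right) \left(- \frac{25}{3} + b\right)$ ($v{\left(R,b \right)} = \left(R + 3\right) \left(b - \frac{25}{3}\right) = \left(3 + R\right) \left(- \frac{25}{3} + b\right)$)
$\left(- 4 v{\left(1,0 \right)} 6\right)^{2} = \left(- 4 \left(-25 + 3 \cdot 0 - \frac{25}{3} + 1 \cdot 0\right) 6\right)^{2} = \left(- 4 \left(-25 + 0 - \frac{25}{3} + 0\right) 6\right)^{2} = \left(\left(-4\right) \left(- \frac{100}{3}\right) 6\right)^{2} = \left(\frac{400}{3} \cdot 6\right)^{2} = 800^{2} = 640000$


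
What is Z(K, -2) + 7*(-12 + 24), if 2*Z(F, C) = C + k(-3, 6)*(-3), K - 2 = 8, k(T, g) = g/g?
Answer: 163/2 ≈ 81.500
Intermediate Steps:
k(T, g) = 1
K = 10 (K = 2 + 8 = 10)
Z(F, C) = -3/2 + C/2 (Z(F, C) = (C + 1*(-3))/2 = (C - 3)/2 = (-3 + C)/2 = -3/2 + C/2)
Z(K, -2) + 7*(-12 + 24) = (-3/2 + (½)*(-2)) + 7*(-12 + 24) = (-3/2 - 1) + 7*12 = -5/2 + 84 = 163/2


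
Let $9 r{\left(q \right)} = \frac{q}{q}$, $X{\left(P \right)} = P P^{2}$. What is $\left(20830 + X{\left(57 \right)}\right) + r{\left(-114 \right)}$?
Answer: $\frac{1854208}{9} \approx 2.0602 \cdot 10^{5}$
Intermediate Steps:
$X{\left(P \right)} = P^{3}$
$r{\left(q \right)} = \frac{1}{9}$ ($r{\left(q \right)} = \frac{q \frac{1}{q}}{9} = \frac{1}{9} \cdot 1 = \frac{1}{9}$)
$\left(20830 + X{\left(57 \right)}\right) + r{\left(-114 \right)} = \left(20830 + 57^{3}\right) + \frac{1}{9} = \left(20830 + 185193\right) + \frac{1}{9} = 206023 + \frac{1}{9} = \frac{1854208}{9}$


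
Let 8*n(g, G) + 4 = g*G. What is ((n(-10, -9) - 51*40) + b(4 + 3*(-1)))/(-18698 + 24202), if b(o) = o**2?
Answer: -8113/22016 ≈ -0.36850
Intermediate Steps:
n(g, G) = -1/2 + G*g/8 (n(g, G) = -1/2 + (g*G)/8 = -1/2 + (G*g)/8 = -1/2 + G*g/8)
((n(-10, -9) - 51*40) + b(4 + 3*(-1)))/(-18698 + 24202) = (((-1/2 + (1/8)*(-9)*(-10)) - 51*40) + (4 + 3*(-1))**2)/(-18698 + 24202) = (((-1/2 + 45/4) - 2040) + (4 - 3)**2)/5504 = ((43/4 - 2040) + 1**2)*(1/5504) = (-8117/4 + 1)*(1/5504) = -8113/4*1/5504 = -8113/22016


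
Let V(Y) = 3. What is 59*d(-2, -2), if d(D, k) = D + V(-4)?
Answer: 59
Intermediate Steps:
d(D, k) = 3 + D (d(D, k) = D + 3 = 3 + D)
59*d(-2, -2) = 59*(3 - 2) = 59*1 = 59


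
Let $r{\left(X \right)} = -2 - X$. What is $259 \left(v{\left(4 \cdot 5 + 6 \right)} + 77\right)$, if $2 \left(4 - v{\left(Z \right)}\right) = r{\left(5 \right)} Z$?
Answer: $44548$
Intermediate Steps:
$v{\left(Z \right)} = 4 + \frac{7 Z}{2}$ ($v{\left(Z \right)} = 4 - \frac{\left(-2 - 5\right) Z}{2} = 4 - \frac{\left(-7\right) Z}{2} = 4 + \frac{7 Z}{2}$)
$259 \left(v{\left(4 \cdot 5 + 6 \right)} + 77\right) = 259 \left(\left(4 + \frac{7 \left(4 \cdot 5 + 6\right)}{2}\right) + 77\right) = 259 \left(\left(4 + \frac{7 \left(20 + 6\right)}{2}\right) + 77\right) = 259 \left(\left(4 + \frac{7}{2} \cdot 26\right) + 77\right) = 259 \left(\left(4 + 91\right) + 77\right) = 259 \left(95 + 77\right) = 259 \cdot 172 = 44548$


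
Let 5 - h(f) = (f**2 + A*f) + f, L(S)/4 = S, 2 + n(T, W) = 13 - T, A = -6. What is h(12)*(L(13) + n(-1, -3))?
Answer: -5056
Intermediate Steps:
n(T, W) = 11 - T (n(T, W) = -2 + (13 - T) = 11 - T)
L(S) = 4*S
h(f) = 5 - f**2 + 5*f (h(f) = 5 - ((f**2 - 6*f) + f) = 5 - (f**2 - 5*f) = 5 + (-f**2 + 5*f) = 5 - f**2 + 5*f)
h(12)*(L(13) + n(-1, -3)) = (5 - 1*12**2 + 5*12)*(4*13 + (11 - 1*(-1))) = (5 - 1*144 + 60)*(52 + (11 + 1)) = (5 - 144 + 60)*(52 + 12) = -79*64 = -5056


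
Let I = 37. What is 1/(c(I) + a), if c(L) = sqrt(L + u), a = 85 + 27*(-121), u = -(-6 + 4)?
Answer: -3182/10125085 - sqrt(39)/10125085 ≈ -0.00031489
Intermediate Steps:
u = 2 (u = -1*(-2) = 2)
a = -3182 (a = 85 - 3267 = -3182)
c(L) = sqrt(2 + L) (c(L) = sqrt(L + 2) = sqrt(2 + L))
1/(c(I) + a) = 1/(sqrt(2 + 37) - 3182) = 1/(sqrt(39) - 3182) = 1/(-3182 + sqrt(39))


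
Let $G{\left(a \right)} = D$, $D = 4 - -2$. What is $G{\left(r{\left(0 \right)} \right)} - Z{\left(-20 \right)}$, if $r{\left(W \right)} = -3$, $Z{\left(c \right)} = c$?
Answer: $26$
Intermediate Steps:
$D = 6$ ($D = 4 + 2 = 6$)
$G{\left(a \right)} = 6$
$G{\left(r{\left(0 \right)} \right)} - Z{\left(-20 \right)} = 6 - -20 = 6 + 20 = 26$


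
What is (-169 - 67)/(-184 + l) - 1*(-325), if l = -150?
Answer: 54393/167 ≈ 325.71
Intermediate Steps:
(-169 - 67)/(-184 + l) - 1*(-325) = (-169 - 67)/(-184 - 150) - 1*(-325) = -236/(-334) + 325 = -236*(-1/334) + 325 = 118/167 + 325 = 54393/167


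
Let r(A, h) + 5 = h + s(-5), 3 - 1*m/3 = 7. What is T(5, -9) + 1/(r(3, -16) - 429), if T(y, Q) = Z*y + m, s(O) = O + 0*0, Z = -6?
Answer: -19111/455 ≈ -42.002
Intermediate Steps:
m = -12 (m = 9 - 3*7 = 9 - 21 = -12)
s(O) = O (s(O) = O + 0 = O)
T(y, Q) = -12 - 6*y (T(y, Q) = -6*y - 12 = -12 - 6*y)
r(A, h) = -10 + h (r(A, h) = -5 + (h - 5) = -5 + (-5 + h) = -10 + h)
T(5, -9) + 1/(r(3, -16) - 429) = (-12 - 6*5) + 1/((-10 - 16) - 429) = (-12 - 30) + 1/(-26 - 429) = -42 + 1/(-455) = -42 - 1/455 = -19111/455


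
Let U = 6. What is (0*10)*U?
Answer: 0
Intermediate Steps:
(0*10)*U = (0*10)*6 = 0*6 = 0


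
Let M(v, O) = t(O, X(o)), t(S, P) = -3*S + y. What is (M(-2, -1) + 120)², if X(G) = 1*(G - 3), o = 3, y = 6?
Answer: 16641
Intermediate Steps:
X(G) = -3 + G (X(G) = 1*(-3 + G) = -3 + G)
t(S, P) = 6 - 3*S (t(S, P) = -3*S + 6 = 6 - 3*S)
M(v, O) = 6 - 3*O
(M(-2, -1) + 120)² = ((6 - 3*(-1)) + 120)² = ((6 + 3) + 120)² = (9 + 120)² = 129² = 16641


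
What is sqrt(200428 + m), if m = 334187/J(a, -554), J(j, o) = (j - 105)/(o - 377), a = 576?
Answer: I*sqrt(102078185739)/471 ≈ 678.34*I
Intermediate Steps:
J(j, o) = (-105 + j)/(-377 + o)
m = -311128097/471 (m = 334187/(((-105 + 576)/(-377 - 554))) = 334187/((471/(-931))) = 334187/((-1/931*471)) = 334187/(-471/931) = 334187*(-931/471) = -311128097/471 ≈ -6.6057e+5)
sqrt(200428 + m) = sqrt(200428 - 311128097/471) = sqrt(-216726509/471) = I*sqrt(102078185739)/471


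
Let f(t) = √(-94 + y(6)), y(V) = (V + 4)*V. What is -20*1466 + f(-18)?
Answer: -29320 + I*√34 ≈ -29320.0 + 5.831*I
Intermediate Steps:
y(V) = V*(4 + V) (y(V) = (4 + V)*V = V*(4 + V))
f(t) = I*√34 (f(t) = √(-94 + 6*(4 + 6)) = √(-94 + 6*10) = √(-94 + 60) = √(-34) = I*√34)
-20*1466 + f(-18) = -20*1466 + I*√34 = -29320 + I*√34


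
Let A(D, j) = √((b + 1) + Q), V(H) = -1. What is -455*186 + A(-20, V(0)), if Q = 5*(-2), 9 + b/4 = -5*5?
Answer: -84630 + I*√145 ≈ -84630.0 + 12.042*I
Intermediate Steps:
b = -136 (b = -36 + 4*(-5*5) = -36 + 4*(-25) = -36 - 100 = -136)
Q = -10
A(D, j) = I*√145 (A(D, j) = √((-136 + 1) - 10) = √(-135 - 10) = √(-145) = I*√145)
-455*186 + A(-20, V(0)) = -455*186 + I*√145 = -84630 + I*√145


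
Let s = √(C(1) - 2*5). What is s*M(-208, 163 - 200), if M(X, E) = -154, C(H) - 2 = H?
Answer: -154*I*√7 ≈ -407.45*I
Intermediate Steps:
C(H) = 2 + H
s = I*√7 (s = √((2 + 1) - 2*5) = √(3 - 10) = √(-7) = I*√7 ≈ 2.6458*I)
s*M(-208, 163 - 200) = (I*√7)*(-154) = -154*I*√7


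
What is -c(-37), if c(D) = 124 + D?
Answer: -87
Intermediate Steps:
-c(-37) = -(124 - 37) = -1*87 = -87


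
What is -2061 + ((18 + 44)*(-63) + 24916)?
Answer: 18949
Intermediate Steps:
-2061 + ((18 + 44)*(-63) + 24916) = -2061 + (62*(-63) + 24916) = -2061 + (-3906 + 24916) = -2061 + 21010 = 18949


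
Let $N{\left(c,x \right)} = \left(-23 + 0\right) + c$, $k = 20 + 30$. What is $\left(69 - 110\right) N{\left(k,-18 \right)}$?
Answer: $-1107$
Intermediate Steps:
$k = 50$
$N{\left(c,x \right)} = -23 + c$
$\left(69 - 110\right) N{\left(k,-18 \right)} = \left(69 - 110\right) \left(-23 + 50\right) = \left(-41\right) 27 = -1107$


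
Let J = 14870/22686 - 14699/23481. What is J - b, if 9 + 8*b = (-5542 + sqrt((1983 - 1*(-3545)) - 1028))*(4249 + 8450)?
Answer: 6248263950831695/710253288 - 190485*sqrt(5)/4 ≈ 8.6908e+6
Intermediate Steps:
b = -70377867/8 + 190485*sqrt(5)/4 (b = -9/8 + ((-5542 + sqrt((1983 - 1*(-3545)) - 1028))*(4249 + 8450))/8 = -9/8 + ((-5542 + sqrt((1983 + 3545) - 1028))*12699)/8 = -9/8 + ((-5542 + sqrt(5528 - 1028))*12699)/8 = -9/8 + ((-5542 + sqrt(4500))*12699)/8 = -9/8 + ((-5542 + 30*sqrt(5))*12699)/8 = -9/8 + (-70377858 + 380970*sqrt(5))/8 = -9/8 + (-35188929/4 + 190485*sqrt(5)/4) = -70377867/8 + 190485*sqrt(5)/4 ≈ -8.6908e+6)
J = 2616826/88781661 (J = 14870*(1/22686) - 14699*1/23481 = 7435/11343 - 14699/23481 = 2616826/88781661 ≈ 0.029475)
J - b = 2616826/88781661 - (-70377867/8 + 190485*sqrt(5)/4) = 2616826/88781661 + (70377867/8 - 190485*sqrt(5)/4) = 6248263950831695/710253288 - 190485*sqrt(5)/4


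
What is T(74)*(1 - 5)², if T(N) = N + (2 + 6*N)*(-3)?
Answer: -20224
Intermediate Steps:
T(N) = -6 - 17*N (T(N) = N + (-6 - 18*N) = -6 - 17*N)
T(74)*(1 - 5)² = (-6 - 17*74)*(1 - 5)² = (-6 - 1258)*(-4)² = -1264*16 = -20224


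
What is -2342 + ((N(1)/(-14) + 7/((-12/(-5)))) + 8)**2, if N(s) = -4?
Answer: -15639671/7056 ≈ -2216.5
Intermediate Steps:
-2342 + ((N(1)/(-14) + 7/((-12/(-5)))) + 8)**2 = -2342 + ((-4/(-14) + 7/((-12/(-5)))) + 8)**2 = -2342 + ((-4*(-1/14) + 7/((-12*(-1/5)))) + 8)**2 = -2342 + ((2/7 + 7/(12/5)) + 8)**2 = -2342 + ((2/7 + 7*(5/12)) + 8)**2 = -2342 + ((2/7 + 35/12) + 8)**2 = -2342 + (269/84 + 8)**2 = -2342 + (941/84)**2 = -2342 + 885481/7056 = -15639671/7056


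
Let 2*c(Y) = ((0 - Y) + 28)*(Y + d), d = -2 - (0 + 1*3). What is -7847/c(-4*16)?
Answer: 7847/3174 ≈ 2.4723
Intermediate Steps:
d = -5 (d = -2 - (0 + 3) = -2 - 1*3 = -2 - 3 = -5)
c(Y) = (-5 + Y)*(28 - Y)/2 (c(Y) = (((0 - Y) + 28)*(Y - 5))/2 = ((-Y + 28)*(-5 + Y))/2 = ((28 - Y)*(-5 + Y))/2 = ((-5 + Y)*(28 - Y))/2 = (-5 + Y)*(28 - Y)/2)
-7847/c(-4*16) = -7847/(-70 - (-4*16)²/2 + 33*(-4*16)/2) = -7847/(-70 - ½*(-64)² + (33/2)*(-64)) = -7847/(-70 - ½*4096 - 1056) = -7847/(-70 - 2048 - 1056) = -7847/(-3174) = -7847*(-1/3174) = 7847/3174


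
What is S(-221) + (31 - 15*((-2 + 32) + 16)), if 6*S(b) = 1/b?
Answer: -873835/1326 ≈ -659.00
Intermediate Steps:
S(b) = 1/(6*b)
S(-221) + (31 - 15*((-2 + 32) + 16)) = (1/6)/(-221) + (31 - 15*((-2 + 32) + 16)) = (1/6)*(-1/221) + (31 - 15*(30 + 16)) = -1/1326 + (31 - 15*46) = -1/1326 + (31 - 690) = -1/1326 - 659 = -873835/1326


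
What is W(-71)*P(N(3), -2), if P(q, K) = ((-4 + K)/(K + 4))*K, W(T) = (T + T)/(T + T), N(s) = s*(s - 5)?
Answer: 6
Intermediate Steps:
N(s) = s*(-5 + s)
W(T) = 1 (W(T) = (2*T)/((2*T)) = (2*T)*(1/(2*T)) = 1)
P(q, K) = K*(-4 + K)/(4 + K) (P(q, K) = ((-4 + K)/(4 + K))*K = K*(-4 + K)/(4 + K))
W(-71)*P(N(3), -2) = 1*(-2*(-4 - 2)/(4 - 2)) = 1*(-2*(-6)/2) = 1*(-2*½*(-6)) = 1*6 = 6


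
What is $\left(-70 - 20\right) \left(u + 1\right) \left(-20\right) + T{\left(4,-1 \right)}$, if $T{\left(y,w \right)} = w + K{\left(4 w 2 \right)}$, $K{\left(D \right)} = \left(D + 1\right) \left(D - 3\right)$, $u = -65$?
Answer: $-115124$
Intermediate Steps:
$K{\left(D \right)} = \left(1 + D\right) \left(-3 + D\right)$
$T{\left(y,w \right)} = -3 - 15 w + 64 w^{2}$ ($T{\left(y,w \right)} = w - \left(3 - 64 w^{2} + 2 \cdot 4 w 2\right) = w - \left(3 - 64 w^{2} + 2 \cdot 8 w\right) = w - \left(3 - 64 w^{2} + 16 w\right) = -3 - 15 w + 64 w^{2}$)
$\left(-70 - 20\right) \left(u + 1\right) \left(-20\right) + T{\left(4,-1 \right)} = \left(-70 - 20\right) \left(-65 + 1\right) \left(-20\right) - \left(-12 - 64\right) = \left(-90\right) \left(-64\right) \left(-20\right) + \left(-3 + 15 + 64 \cdot 1\right) = 5760 \left(-20\right) + \left(-3 + 15 + 64\right) = -115200 + 76 = -115124$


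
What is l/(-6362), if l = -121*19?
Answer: 2299/6362 ≈ 0.36136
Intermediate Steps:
l = -2299
l/(-6362) = -2299/(-6362) = -2299*(-1/6362) = 2299/6362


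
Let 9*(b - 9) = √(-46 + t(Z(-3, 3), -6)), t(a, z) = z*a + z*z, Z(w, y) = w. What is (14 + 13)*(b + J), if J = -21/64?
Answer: 14985/64 + 6*√2 ≈ 242.63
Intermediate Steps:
t(a, z) = z² + a*z (t(a, z) = a*z + z² = z² + a*z)
b = 9 + 2*√2/9 (b = 9 + √(-46 - 6*(-3 - 6))/9 = 9 + √(-46 - 6*(-9))/9 = 9 + √(-46 + 54)/9 = 9 + √8/9 = 9 + (2*√2)/9 = 9 + 2*√2/9 ≈ 9.3143)
J = -21/64 (J = -21*1/64 = -21/64 ≈ -0.32813)
(14 + 13)*(b + J) = (14 + 13)*((9 + 2*√2/9) - 21/64) = 27*(555/64 + 2*√2/9) = 14985/64 + 6*√2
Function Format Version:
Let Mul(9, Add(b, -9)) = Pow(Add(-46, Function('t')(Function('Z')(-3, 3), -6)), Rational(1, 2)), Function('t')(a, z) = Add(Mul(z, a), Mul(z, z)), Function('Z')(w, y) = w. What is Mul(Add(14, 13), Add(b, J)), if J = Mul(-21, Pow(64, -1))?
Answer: Add(Rational(14985, 64), Mul(6, Pow(2, Rational(1, 2)))) ≈ 242.63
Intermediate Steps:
Function('t')(a, z) = Add(Pow(z, 2), Mul(a, z)) (Function('t')(a, z) = Add(Mul(a, z), Pow(z, 2)) = Add(Pow(z, 2), Mul(a, z)))
b = Add(9, Mul(Rational(2, 9), Pow(2, Rational(1, 2)))) (b = Add(9, Mul(Rational(1, 9), Pow(Add(-46, Mul(-6, Add(-3, -6))), Rational(1, 2)))) = Add(9, Mul(Rational(1, 9), Pow(Add(-46, Mul(-6, -9)), Rational(1, 2)))) = Add(9, Mul(Rational(1, 9), Pow(Add(-46, 54), Rational(1, 2)))) = Add(9, Mul(Rational(1, 9), Pow(8, Rational(1, 2)))) = Add(9, Mul(Rational(1, 9), Mul(2, Pow(2, Rational(1, 2))))) = Add(9, Mul(Rational(2, 9), Pow(2, Rational(1, 2)))) ≈ 9.3143)
J = Rational(-21, 64) (J = Mul(-21, Rational(1, 64)) = Rational(-21, 64) ≈ -0.32813)
Mul(Add(14, 13), Add(b, J)) = Mul(Add(14, 13), Add(Add(9, Mul(Rational(2, 9), Pow(2, Rational(1, 2)))), Rational(-21, 64))) = Mul(27, Add(Rational(555, 64), Mul(Rational(2, 9), Pow(2, Rational(1, 2))))) = Add(Rational(14985, 64), Mul(6, Pow(2, Rational(1, 2))))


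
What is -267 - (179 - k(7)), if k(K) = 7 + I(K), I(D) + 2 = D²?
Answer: -392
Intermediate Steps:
I(D) = -2 + D²
k(K) = 5 + K² (k(K) = 7 + (-2 + K²) = 5 + K²)
-267 - (179 - k(7)) = -267 - (179 - (5 + 7²)) = -267 - (179 - (5 + 49)) = -267 - (179 - 1*54) = -267 - (179 - 54) = -267 - 1*125 = -267 - 125 = -392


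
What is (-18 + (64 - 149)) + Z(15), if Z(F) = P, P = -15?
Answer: -118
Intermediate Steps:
Z(F) = -15
(-18 + (64 - 149)) + Z(15) = (-18 + (64 - 149)) - 15 = (-18 - 85) - 15 = -103 - 15 = -118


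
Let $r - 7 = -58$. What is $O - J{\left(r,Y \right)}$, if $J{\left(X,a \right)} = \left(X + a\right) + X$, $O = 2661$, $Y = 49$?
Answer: $2714$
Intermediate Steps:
$r = -51$ ($r = 7 - 58 = -51$)
$J{\left(X,a \right)} = a + 2 X$
$O - J{\left(r,Y \right)} = 2661 - \left(49 + 2 \left(-51\right)\right) = 2661 - \left(49 - 102\right) = 2661 - -53 = 2661 + 53 = 2714$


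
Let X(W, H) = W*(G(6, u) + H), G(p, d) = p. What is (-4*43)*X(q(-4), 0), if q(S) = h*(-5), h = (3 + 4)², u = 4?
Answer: 252840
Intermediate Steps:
h = 49 (h = 7² = 49)
q(S) = -245 (q(S) = 49*(-5) = -245)
X(W, H) = W*(6 + H)
(-4*43)*X(q(-4), 0) = (-4*43)*(-245*(6 + 0)) = -(-42140)*6 = -172*(-1470) = 252840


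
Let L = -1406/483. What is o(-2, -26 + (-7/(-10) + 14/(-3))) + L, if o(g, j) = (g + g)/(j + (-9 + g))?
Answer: -1670014/593607 ≈ -2.8133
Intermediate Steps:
L = -1406/483 (L = -1406*1/483 = -1406/483 ≈ -2.9110)
o(g, j) = 2*g/(-9 + g + j) (o(g, j) = (2*g)/(-9 + g + j) = 2*g/(-9 + g + j))
o(-2, -26 + (-7/(-10) + 14/(-3))) + L = 2*(-2)/(-9 - 2 + (-26 + (-7/(-10) + 14/(-3)))) - 1406/483 = 2*(-2)/(-9 - 2 + (-26 + (-7*(-1/10) + 14*(-1/3)))) - 1406/483 = 2*(-2)/(-9 - 2 + (-26 + (7/10 - 14/3))) - 1406/483 = 2*(-2)/(-9 - 2 + (-26 - 119/30)) - 1406/483 = 2*(-2)/(-9 - 2 - 899/30) - 1406/483 = 2*(-2)/(-1229/30) - 1406/483 = 2*(-2)*(-30/1229) - 1406/483 = 120/1229 - 1406/483 = -1670014/593607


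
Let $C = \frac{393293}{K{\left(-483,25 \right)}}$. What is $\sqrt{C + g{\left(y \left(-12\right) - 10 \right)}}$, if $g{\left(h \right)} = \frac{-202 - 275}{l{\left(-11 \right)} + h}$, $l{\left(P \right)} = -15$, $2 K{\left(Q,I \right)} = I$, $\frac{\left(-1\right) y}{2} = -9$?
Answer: $\frac{\sqrt{45688575391}}{1205} \approx 177.39$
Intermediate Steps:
$y = 18$ ($y = \left(-2\right) \left(-9\right) = 18$)
$K{\left(Q,I \right)} = \frac{I}{2}$
$g{\left(h \right)} = - \frac{477}{-15 + h}$ ($g{\left(h \right)} = \frac{-202 - 275}{-15 + h} = - \frac{477}{-15 + h}$)
$C = \frac{786586}{25}$ ($C = \frac{393293}{\frac{1}{2} \cdot 25} = \frac{393293}{\frac{25}{2}} = 393293 \cdot \frac{2}{25} = \frac{786586}{25} \approx 31463.0$)
$\sqrt{C + g{\left(y \left(-12\right) - 10 \right)}} = \sqrt{\frac{786586}{25} - \frac{477}{-15 + \left(18 \left(-12\right) - 10\right)}} = \sqrt{\frac{786586}{25} - \frac{477}{-15 - 226}} = \sqrt{\frac{786586}{25} - \frac{477}{-241}} = \sqrt{\frac{786586}{25} - - \frac{477}{241}} = \sqrt{\frac{786586}{25} + \frac{477}{241}} = \sqrt{\frac{189579151}{6025}} = \frac{\sqrt{45688575391}}{1205}$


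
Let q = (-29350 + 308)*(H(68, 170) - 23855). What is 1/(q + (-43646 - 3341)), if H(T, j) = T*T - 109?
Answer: 1/561625293 ≈ 1.7805e-9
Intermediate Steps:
H(T, j) = -109 + T² (H(T, j) = T² - 109 = -109 + T²)
q = 561672280 (q = (-29350 + 308)*((-109 + 68²) - 23855) = -29042*((-109 + 4624) - 23855) = -29042*(4515 - 23855) = -29042*(-19340) = 561672280)
1/(q + (-43646 - 3341)) = 1/(561672280 + (-43646 - 3341)) = 1/(561672280 - 46987) = 1/561625293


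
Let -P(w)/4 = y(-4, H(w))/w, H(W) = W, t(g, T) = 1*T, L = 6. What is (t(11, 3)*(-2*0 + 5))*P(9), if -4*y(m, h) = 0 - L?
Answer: -10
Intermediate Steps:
t(g, T) = T
y(m, h) = 3/2 (y(m, h) = -(0 - 1*6)/4 = -(0 - 6)/4 = -1/4*(-6) = 3/2)
P(w) = -6/w
(t(11, 3)*(-2*0 + 5))*P(9) = (3*(-2*0 + 5))*(-6/9) = (3*(0 + 5))*(-6*1/9) = (3*5)*(-2/3) = 15*(-2/3) = -10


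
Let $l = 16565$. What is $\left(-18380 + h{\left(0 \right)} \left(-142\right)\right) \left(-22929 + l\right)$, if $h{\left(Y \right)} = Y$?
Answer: $116970320$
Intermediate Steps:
$\left(-18380 + h{\left(0 \right)} \left(-142\right)\right) \left(-22929 + l\right) = \left(-18380 + 0 \left(-142\right)\right) \left(-22929 + 16565\right) = \left(-18380 + 0\right) \left(-6364\right) = \left(-18380\right) \left(-6364\right) = 116970320$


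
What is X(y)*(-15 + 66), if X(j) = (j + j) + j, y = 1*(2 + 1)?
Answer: 459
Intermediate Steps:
y = 3 (y = 1*3 = 3)
X(j) = 3*j (X(j) = 2*j + j = 3*j)
X(y)*(-15 + 66) = (3*3)*(-15 + 66) = 9*51 = 459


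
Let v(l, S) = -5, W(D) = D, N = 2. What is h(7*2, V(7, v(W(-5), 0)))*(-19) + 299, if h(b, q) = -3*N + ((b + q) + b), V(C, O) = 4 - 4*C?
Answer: 337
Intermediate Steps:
h(b, q) = -6 + q + 2*b (h(b, q) = -3*2 + ((b + q) + b) = -6 + (q + 2*b) = -6 + q + 2*b)
h(7*2, V(7, v(W(-5), 0)))*(-19) + 299 = (-6 + (4 - 4*7) + 2*(7*2))*(-19) + 299 = (-6 + (4 - 28) + 2*14)*(-19) + 299 = (-6 - 24 + 28)*(-19) + 299 = -2*(-19) + 299 = 38 + 299 = 337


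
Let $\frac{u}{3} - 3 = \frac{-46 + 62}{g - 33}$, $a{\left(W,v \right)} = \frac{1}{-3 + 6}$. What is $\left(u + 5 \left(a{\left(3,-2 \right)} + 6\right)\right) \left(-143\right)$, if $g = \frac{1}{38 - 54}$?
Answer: $- \frac{8899462}{1587} \approx -5607.7$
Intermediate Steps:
$a{\left(W,v \right)} = \frac{1}{3}$
$g = - \frac{1}{16}$ ($g = \frac{1}{-16} = - \frac{1}{16} \approx -0.0625$)
$u = \frac{3993}{529}$ ($u = 9 + 3 \frac{-46 + 62}{- \frac{1}{16} - 33} = 9 + 3 \frac{16}{- \frac{529}{16}} = 9 + 3 \cdot 16 \left(- \frac{16}{529}\right) = 9 + 3 \left(- \frac{256}{529}\right) = 9 - \frac{768}{529} = \frac{3993}{529} \approx 7.5482$)
$\left(u + 5 \left(a{\left(3,-2 \right)} + 6\right)\right) \left(-143\right) = \left(\frac{3993}{529} + 5 \left(\frac{1}{3} + 6\right)\right) \left(-143\right) = \left(\frac{3993}{529} + 5 \cdot \frac{19}{3}\right) \left(-143\right) = \left(\frac{3993}{529} + \frac{95}{3}\right) \left(-143\right) = \frac{62234}{1587} \left(-143\right) = - \frac{8899462}{1587}$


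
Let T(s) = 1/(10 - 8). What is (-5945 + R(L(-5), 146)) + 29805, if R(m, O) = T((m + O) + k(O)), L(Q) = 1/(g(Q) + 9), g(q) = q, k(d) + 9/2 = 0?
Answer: 47721/2 ≈ 23861.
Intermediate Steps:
k(d) = -9/2 (k(d) = -9/2 + 0 = -9/2)
T(s) = ½ (T(s) = 1/2 = ½)
L(Q) = 1/(9 + Q) (L(Q) = 1/(Q + 9) = 1/(9 + Q))
R(m, O) = ½
(-5945 + R(L(-5), 146)) + 29805 = (-5945 + ½) + 29805 = -11889/2 + 29805 = 47721/2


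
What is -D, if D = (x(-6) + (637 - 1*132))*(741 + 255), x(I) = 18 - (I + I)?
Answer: -532860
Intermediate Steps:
x(I) = 18 - 2*I
D = 532860 (D = ((18 - 2*(-6)) + (637 - 1*132))*(741 + 255) = ((18 + 12) + (637 - 132))*996 = (30 + 505)*996 = 535*996 = 532860)
-D = -1*532860 = -532860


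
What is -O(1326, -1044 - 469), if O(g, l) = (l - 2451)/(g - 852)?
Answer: 1982/237 ≈ 8.3629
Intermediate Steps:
O(g, l) = (-2451 + l)/(-852 + g)
-O(1326, -1044 - 469) = -(-2451 + (-1044 - 469))/(-852 + 1326) = -(-2451 - 1513)/474 = -(-3964)/474 = -1*(-1982/237) = 1982/237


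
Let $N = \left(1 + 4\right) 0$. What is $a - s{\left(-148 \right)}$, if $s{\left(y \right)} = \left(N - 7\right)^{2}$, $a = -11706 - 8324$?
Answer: $-20079$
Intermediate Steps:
$N = 0$ ($N = 5 \cdot 0 = 0$)
$a = -20030$
$s{\left(y \right)} = 49$ ($s{\left(y \right)} = \left(0 - 7\right)^{2} = \left(-7\right)^{2} = 49$)
$a - s{\left(-148 \right)} = -20030 - 49 = -20079$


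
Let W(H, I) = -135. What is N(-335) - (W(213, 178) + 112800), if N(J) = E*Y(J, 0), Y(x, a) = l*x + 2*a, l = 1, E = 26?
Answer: -121375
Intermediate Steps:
Y(x, a) = x + 2*a (Y(x, a) = 1*x + 2*a = x + 2*a)
N(J) = 26*J (N(J) = 26*(J + 2*0) = 26*(J + 0) = 26*J)
N(-335) - (W(213, 178) + 112800) = 26*(-335) - (-135 + 112800) = -8710 - 1*112665 = -8710 - 112665 = -121375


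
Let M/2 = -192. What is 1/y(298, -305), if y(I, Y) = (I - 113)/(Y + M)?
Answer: -689/185 ≈ -3.7243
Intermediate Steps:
M = -384 (M = 2*(-192) = -384)
y(I, Y) = (-113 + I)/(-384 + Y) (y(I, Y) = (I - 113)/(Y - 384) = (-113 + I)/(-384 + Y))
1/y(298, -305) = 1/((-113 + 298)/(-384 - 305)) = 1/(185/(-689)) = 1/(-1/689*185) = 1/(-185/689) = -689/185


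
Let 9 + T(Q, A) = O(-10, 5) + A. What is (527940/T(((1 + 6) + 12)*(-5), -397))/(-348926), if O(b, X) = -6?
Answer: 131985/35939378 ≈ 0.0036724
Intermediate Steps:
T(Q, A) = -15 + A (T(Q, A) = -9 + (-6 + A) = -15 + A)
(527940/T(((1 + 6) + 12)*(-5), -397))/(-348926) = (527940/(-15 - 397))/(-348926) = (527940/(-412))*(-1/348926) = (527940*(-1/412))*(-1/348926) = -131985/103*(-1/348926) = 131985/35939378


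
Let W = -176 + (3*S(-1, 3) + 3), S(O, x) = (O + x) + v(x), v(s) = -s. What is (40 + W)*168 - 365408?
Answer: -388256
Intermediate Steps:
S(O, x) = O (S(O, x) = (O + x) - x = O)
W = -176 (W = -176 + (3*(-1) + 3) = -176 + (-3 + 3) = -176 + 0 = -176)
(40 + W)*168 - 365408 = (40 - 176)*168 - 365408 = -136*168 - 365408 = -22848 - 365408 = -388256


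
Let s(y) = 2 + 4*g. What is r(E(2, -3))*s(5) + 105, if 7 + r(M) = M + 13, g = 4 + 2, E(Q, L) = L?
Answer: 183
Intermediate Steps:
g = 6
r(M) = 6 + M (r(M) = -7 + (M + 13) = -7 + (13 + M) = 6 + M)
s(y) = 26 (s(y) = 2 + 4*6 = 2 + 24 = 26)
r(E(2, -3))*s(5) + 105 = (6 - 3)*26 + 105 = 3*26 + 105 = 78 + 105 = 183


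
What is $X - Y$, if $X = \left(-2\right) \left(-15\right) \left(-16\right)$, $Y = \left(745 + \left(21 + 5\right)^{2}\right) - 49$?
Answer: $-1852$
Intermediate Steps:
$Y = 1372$ ($Y = \left(745 + 26^{2}\right) - 49 = \left(745 + 676\right) - 49 = 1421 - 49 = 1372$)
$X = -480$ ($X = 30 \left(-16\right) = -480$)
$X - Y = -480 - 1372 = -1852$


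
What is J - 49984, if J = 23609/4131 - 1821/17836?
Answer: -3682433344171/73680516 ≈ -49978.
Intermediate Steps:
J = 413567573/73680516 (J = 23609*(1/4131) - 1821*1/17836 = 23609/4131 - 1821/17836 = 413567573/73680516 ≈ 5.6130)
J - 49984 = 413567573/73680516 - 49984 = -3682433344171/73680516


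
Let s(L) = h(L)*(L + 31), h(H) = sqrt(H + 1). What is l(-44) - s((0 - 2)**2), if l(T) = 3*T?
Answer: -132 - 35*sqrt(5) ≈ -210.26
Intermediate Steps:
h(H) = sqrt(1 + H)
s(L) = sqrt(1 + L)*(31 + L) (s(L) = sqrt(1 + L)*(L + 31) = sqrt(1 + L)*(31 + L))
l(-44) - s((0 - 2)**2) = 3*(-44) - sqrt(1 + (0 - 2)**2)*(31 + (0 - 2)**2) = -132 - sqrt(1 + (-2)**2)*(31 + (-2)**2) = -132 - sqrt(1 + 4)*(31 + 4) = -132 - sqrt(5)*35 = -132 - 35*sqrt(5)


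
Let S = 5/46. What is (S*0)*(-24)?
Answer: 0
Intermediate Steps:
S = 5/46 (S = 5*(1/46) = 5/46 ≈ 0.10870)
(S*0)*(-24) = ((5/46)*0)*(-24) = 0*(-24) = 0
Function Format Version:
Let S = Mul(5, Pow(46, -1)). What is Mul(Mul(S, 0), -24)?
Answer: 0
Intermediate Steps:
S = Rational(5, 46) (S = Mul(5, Rational(1, 46)) = Rational(5, 46) ≈ 0.10870)
Mul(Mul(S, 0), -24) = Mul(Mul(Rational(5, 46), 0), -24) = Mul(0, -24) = 0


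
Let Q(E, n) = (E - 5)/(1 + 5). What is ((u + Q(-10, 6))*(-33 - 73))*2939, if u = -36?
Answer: 11994059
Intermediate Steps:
Q(E, n) = -⅚ + E/6 (Q(E, n) = (-5 + E)/6 = (-5 + E)*(⅙) = -⅚ + E/6)
((u + Q(-10, 6))*(-33 - 73))*2939 = ((-36 + (-⅚ + (⅙)*(-10)))*(-33 - 73))*2939 = ((-36 + (-⅚ - 5/3))*(-106))*2939 = ((-36 - 5/2)*(-106))*2939 = -77/2*(-106)*2939 = 4081*2939 = 11994059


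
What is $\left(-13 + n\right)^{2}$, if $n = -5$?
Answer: $324$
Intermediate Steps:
$\left(-13 + n\right)^{2} = \left(-13 - 5\right)^{2} = \left(-18\right)^{2} = 324$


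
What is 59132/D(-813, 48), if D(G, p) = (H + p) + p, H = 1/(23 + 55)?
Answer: 4612296/7489 ≈ 615.88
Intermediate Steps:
H = 1/78 ≈ 0.012821
D(G, p) = 1/78 + 2*p (D(G, p) = (1/78 + p) + p = 1/78 + 2*p)
59132/D(-813, 48) = 59132/(1/78 + 2*48) = 59132/(1/78 + 96) = 59132/(7489/78) = 59132*(78/7489) = 4612296/7489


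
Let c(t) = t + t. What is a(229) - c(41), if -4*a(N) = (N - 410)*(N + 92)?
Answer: 57773/4 ≈ 14443.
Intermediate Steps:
c(t) = 2*t
a(N) = -(-410 + N)*(92 + N)/4 (a(N) = -(N - 410)*(N + 92)/4 = -(-410 + N)*(92 + N)/4)
a(229) - c(41) = (9430 - ¼*229² + (159/2)*229) - 2*41 = (9430 - ¼*52441 + 36411/2) - 1*82 = (9430 - 52441/4 + 36411/2) - 82 = 58101/4 - 82 = 57773/4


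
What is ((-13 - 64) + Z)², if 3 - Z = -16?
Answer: 3364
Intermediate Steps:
Z = 19 (Z = 3 - 1*(-16) = 3 + 16 = 19)
((-13 - 64) + Z)² = ((-13 - 64) + 19)² = (-77 + 19)² = (-58)² = 3364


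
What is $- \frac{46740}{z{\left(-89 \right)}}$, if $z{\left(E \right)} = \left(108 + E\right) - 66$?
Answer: $\frac{46740}{47} \approx 994.47$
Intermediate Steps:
$z{\left(E \right)} = 42 + E$
$- \frac{46740}{z{\left(-89 \right)}} = - \frac{46740}{42 - 89} = - \frac{46740}{-47} = \left(-46740\right) \left(- \frac{1}{47}\right) = \frac{46740}{47}$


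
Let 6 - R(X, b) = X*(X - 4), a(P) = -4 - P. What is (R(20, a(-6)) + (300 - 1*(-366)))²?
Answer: 123904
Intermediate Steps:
R(X, b) = 6 - X*(-4 + X) (R(X, b) = 6 - X*(X - 4) = 6 - X*(-4 + X))
(R(20, a(-6)) + (300 - 1*(-366)))² = ((6 - 1*20² + 4*20) + (300 - 1*(-366)))² = ((6 - 1*400 + 80) + (300 + 366))² = ((6 - 400 + 80) + 666)² = (-314 + 666)² = 352² = 123904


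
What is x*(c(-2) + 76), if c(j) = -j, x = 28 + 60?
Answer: 6864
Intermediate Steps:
x = 88
x*(c(-2) + 76) = 88*(-1*(-2) + 76) = 88*(2 + 76) = 88*78 = 6864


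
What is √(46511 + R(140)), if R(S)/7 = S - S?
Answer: √46511 ≈ 215.66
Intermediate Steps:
R(S) = 0 (R(S) = 7*(S - S) = 7*0 = 0)
√(46511 + R(140)) = √(46511 + 0) = √46511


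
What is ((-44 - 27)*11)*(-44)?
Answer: 34364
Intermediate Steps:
((-44 - 27)*11)*(-44) = -71*11*(-44) = -781*(-44) = 34364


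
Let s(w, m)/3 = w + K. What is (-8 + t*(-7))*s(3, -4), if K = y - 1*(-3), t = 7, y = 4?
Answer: -1710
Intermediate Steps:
K = 7 (K = 4 - 1*(-3) = 4 + 3 = 7)
s(w, m) = 21 + 3*w (s(w, m) = 3*(w + 7) = 3*(7 + w) = 21 + 3*w)
(-8 + t*(-7))*s(3, -4) = (-8 + 7*(-7))*(21 + 3*3) = (-8 - 49)*(21 + 9) = -57*30 = -1710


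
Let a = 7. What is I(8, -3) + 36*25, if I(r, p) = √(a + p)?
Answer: 902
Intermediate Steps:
I(r, p) = √(7 + p)
I(8, -3) + 36*25 = √(7 - 3) + 36*25 = √4 + 900 = 2 + 900 = 902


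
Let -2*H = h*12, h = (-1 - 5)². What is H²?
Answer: 46656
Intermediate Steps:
h = 36 (h = (-6)² = 36)
H = -216 (H = -18*12 = -½*432 = -216)
H² = (-216)² = 46656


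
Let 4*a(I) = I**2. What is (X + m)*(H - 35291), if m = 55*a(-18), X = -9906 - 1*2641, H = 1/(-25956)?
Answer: 264727813933/927 ≈ 2.8557e+8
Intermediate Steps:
a(I) = I**2/4
H = -1/25956 ≈ -3.8527e-5
X = -12547 (X = -9906 - 2641 = -12547)
m = 4455 (m = 55*((1/4)*(-18)**2) = 55*((1/4)*324) = 55*81 = 4455)
(X + m)*(H - 35291) = (-12547 + 4455)*(-1/25956 - 35291) = -8092*(-916013197/25956) = 264727813933/927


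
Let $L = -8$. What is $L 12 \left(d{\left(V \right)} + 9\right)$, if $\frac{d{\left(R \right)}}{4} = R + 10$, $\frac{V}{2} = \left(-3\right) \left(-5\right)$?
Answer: $-16224$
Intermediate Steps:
$V = 30$ ($V = 2 \left(\left(-3\right) \left(-5\right)\right) = 2 \cdot 15 = 30$)
$d{\left(R \right)} = 40 + 4 R$ ($d{\left(R \right)} = 4 \left(R + 10\right) = 4 \left(10 + R\right) = 40 + 4 R$)
$L 12 \left(d{\left(V \right)} + 9\right) = \left(-8\right) 12 \left(\left(40 + 4 \cdot 30\right) + 9\right) = - 96 \left(\left(40 + 120\right) + 9\right) = - 96 \left(160 + 9\right) = \left(-96\right) 169 = -16224$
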